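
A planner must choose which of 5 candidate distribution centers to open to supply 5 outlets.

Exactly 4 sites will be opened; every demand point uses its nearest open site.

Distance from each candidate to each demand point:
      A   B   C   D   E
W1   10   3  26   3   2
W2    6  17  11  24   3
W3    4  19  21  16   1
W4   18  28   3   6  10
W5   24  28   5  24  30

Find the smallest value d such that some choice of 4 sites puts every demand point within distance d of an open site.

4

Open {W1, W2, W3, W4}.
  Farthest demand point is A at distance 4 (to W3); all others are ≤ 4.
With {W1, W3, W4, W5} the worst case is 4.
With {W1, W2, W3, W5} the worst case is 5.
No size-4 selection achieves below 4.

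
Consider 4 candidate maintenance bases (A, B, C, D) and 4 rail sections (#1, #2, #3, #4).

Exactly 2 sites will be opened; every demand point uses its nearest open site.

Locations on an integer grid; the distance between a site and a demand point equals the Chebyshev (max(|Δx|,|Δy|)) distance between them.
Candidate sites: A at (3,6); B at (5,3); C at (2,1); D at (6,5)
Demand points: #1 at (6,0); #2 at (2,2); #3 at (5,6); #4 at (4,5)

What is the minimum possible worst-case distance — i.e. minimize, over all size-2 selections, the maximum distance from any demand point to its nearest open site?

Open {A, B}.
  Farthest demand point is #1 at distance 3 (to B); all others are ≤ 3.
With {B, C} the worst case is 3.
With {B, D} the worst case is 3.
No size-2 selection achieves below 3.

3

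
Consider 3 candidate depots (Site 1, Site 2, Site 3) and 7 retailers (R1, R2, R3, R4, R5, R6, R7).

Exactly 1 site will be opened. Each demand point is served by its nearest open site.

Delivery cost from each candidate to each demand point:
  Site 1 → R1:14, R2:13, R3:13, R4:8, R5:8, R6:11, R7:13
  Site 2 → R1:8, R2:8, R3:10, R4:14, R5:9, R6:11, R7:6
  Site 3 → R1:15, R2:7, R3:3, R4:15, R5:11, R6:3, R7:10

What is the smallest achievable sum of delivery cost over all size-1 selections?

64

Open {Site 3}.
  R1→Site 3 15, R2→Site 3 7, R3→Site 3 3, R4→Site 3 15, R5→Site 3 11, R6→Site 3 3, R7→Site 3 10  ⇒ total 64.
Compare {Site 2}: total 66.
Compare {Site 1}: total 80.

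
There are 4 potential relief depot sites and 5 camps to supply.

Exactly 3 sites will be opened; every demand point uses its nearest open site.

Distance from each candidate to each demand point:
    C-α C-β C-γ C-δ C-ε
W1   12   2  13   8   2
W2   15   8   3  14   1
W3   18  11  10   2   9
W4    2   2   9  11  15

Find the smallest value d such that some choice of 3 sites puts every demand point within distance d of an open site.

Open {W2, W3, W4}.
  Farthest demand point is C-γ at distance 3 (to W2); all others are ≤ 3.
With {W1, W2, W4} the worst case is 8.
With {W1, W3, W4} the worst case is 9.
No size-3 selection achieves below 3.

3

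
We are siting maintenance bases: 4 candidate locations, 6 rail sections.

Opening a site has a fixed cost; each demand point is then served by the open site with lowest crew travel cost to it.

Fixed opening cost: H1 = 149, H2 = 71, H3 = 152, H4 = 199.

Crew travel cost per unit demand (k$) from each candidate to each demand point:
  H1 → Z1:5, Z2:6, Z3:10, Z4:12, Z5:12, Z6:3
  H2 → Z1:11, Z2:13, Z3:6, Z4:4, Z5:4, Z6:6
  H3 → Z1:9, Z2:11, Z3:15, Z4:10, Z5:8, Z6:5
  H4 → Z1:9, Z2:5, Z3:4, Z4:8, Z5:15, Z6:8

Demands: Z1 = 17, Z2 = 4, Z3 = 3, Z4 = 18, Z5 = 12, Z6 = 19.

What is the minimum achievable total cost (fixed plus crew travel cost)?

Open {H1, H2}: assign each demand point to its cheapest open site.
  Z1→H1 17×5=85, Z2→H1 4×6=24, Z3→H2 3×6=18, Z4→H2 18×4=72, Z5→H2 12×4=48, Z6→H1 19×3=57
  crew travel cost 304, fixed 220 → total 524.
Compare {H2}: crew travel cost 491 + fixed 71 = 562.
Compare {H2, H3}: crew travel cost 430 + fixed 223 = 653.
Compare {H1, H2, H3}: crew travel cost 304 + fixed 372 = 676.
All other subsets cost ≥ 562. Minimum total cost: 524.

524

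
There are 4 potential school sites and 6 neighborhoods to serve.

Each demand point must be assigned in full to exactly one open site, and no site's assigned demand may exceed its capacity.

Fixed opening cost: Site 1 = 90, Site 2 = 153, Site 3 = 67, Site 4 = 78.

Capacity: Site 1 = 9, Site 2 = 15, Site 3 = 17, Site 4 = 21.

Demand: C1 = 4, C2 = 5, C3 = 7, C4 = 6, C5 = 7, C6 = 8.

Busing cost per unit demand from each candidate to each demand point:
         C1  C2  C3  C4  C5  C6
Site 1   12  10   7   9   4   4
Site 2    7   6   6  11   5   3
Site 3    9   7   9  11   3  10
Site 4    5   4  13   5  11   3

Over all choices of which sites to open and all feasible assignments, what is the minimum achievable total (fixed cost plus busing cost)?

382

Open {Site 3, Site 4}; cheapest assignment that respects the capacities:
  Site 3 (cap 17, load 16): C1, C2, C5 — cost 4×9 + 5×7 + 7×3 = 92
  Site 4 (cap 21, load 21): C3, C4, C6 — cost 7×13 + 6×5 + 8×3 = 145
  Shipping 237, fixed 145 → total 382.
  Any other capacity-feasible assignment to {Site 3, Site 4} ships for at least 237.
Compare {Site 1, Site 3, Site 4}: its best feasible assignment gives total 414.
Compare {Site 2, Site 3, Site 4}: its best feasible assignment gives total 455.
Every other set of open sites that can feasibly serve all demand totals ≥ 414 even under its best assignment. Minimum: 382.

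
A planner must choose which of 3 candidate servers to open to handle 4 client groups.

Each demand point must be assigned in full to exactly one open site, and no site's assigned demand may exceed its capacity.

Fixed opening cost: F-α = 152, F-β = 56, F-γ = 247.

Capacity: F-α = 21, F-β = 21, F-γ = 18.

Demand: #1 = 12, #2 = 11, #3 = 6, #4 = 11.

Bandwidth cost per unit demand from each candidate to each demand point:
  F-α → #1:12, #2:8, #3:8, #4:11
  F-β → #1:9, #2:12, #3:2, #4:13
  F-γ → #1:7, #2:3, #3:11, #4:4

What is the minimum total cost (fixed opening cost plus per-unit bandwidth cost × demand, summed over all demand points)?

707

Open {F-α, F-β, F-γ}; cheapest assignment that respects the capacities:
  F-α (cap 21, load 11): #2 — cost 11×8 = 88
  F-β (cap 21, load 18): #1, #3 — cost 12×9 + 6×2 = 120
  F-γ (cap 18, load 11): #4 — cost 11×4 = 44
  Shipping 252, fixed 455 → total 707.
  Any other capacity-feasible assignment to {F-α, F-β, F-γ} ships for at least 252.
Total demand is 40; every other set of sites either has combined capacity below 40 or cannot fit the demands without splitting one across sites, so {F-α, F-β, F-γ} is the only feasible choice of open sites. Minimum: 707.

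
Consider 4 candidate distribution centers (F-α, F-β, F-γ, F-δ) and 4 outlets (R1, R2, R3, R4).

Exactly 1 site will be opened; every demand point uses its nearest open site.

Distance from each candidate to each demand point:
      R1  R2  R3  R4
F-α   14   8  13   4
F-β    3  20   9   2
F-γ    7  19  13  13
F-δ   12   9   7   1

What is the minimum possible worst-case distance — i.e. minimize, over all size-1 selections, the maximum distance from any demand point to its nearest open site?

12

Open {F-δ}.
  Farthest demand point is R1 at distance 12 (to F-δ); all others are ≤ 12.
With {F-α} the worst case is 14.
With {F-γ} the worst case is 19.
No size-1 selection achieves below 12.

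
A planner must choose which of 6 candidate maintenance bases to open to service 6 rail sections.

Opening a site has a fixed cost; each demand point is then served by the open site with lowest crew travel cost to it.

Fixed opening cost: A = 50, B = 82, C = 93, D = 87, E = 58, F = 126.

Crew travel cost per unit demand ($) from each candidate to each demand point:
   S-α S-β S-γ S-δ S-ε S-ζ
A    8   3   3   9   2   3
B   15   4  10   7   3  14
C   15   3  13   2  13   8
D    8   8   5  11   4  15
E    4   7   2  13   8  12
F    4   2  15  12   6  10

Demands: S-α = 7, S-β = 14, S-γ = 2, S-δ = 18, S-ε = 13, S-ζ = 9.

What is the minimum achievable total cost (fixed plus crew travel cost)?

336

Open {A, C}: assign each demand point to its cheapest open site.
  S-α→A 7×8=56, S-β→A 14×3=42, S-γ→A 2×3=6, S-δ→C 18×2=36, S-ε→A 13×2=26, S-ζ→A 9×3=27
  crew travel cost 193, fixed 143 → total 336.
Compare {A, C, E}: crew travel cost 163 + fixed 201 = 364.
Compare {A}: crew travel cost 319 + fixed 50 = 369.
Compare {A, E}: crew travel cost 289 + fixed 108 = 397.
All other subsets cost ≥ 364. Minimum total cost: 336.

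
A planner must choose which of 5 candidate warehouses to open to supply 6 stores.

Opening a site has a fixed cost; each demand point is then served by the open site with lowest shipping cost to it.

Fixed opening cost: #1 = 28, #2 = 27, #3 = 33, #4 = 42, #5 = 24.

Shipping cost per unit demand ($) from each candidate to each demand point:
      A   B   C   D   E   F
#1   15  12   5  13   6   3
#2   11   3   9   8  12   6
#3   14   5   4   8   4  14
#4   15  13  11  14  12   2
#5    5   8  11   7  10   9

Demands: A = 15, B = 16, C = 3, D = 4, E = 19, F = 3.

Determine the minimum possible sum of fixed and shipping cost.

341

Open {#2, #3, #5}: assign each demand point to its cheapest open site.
  A→#5 15×5=75, B→#2 16×3=48, C→#3 3×4=12, D→#5 4×7=28, E→#3 19×4=76, F→#2 3×6=18
  shipping cost 257, fixed 84 → total 341.
Compare {#3, #5}: shipping cost 298 + fixed 57 = 355.
Compare {#1, #2, #3, #5}: shipping cost 248 + fixed 112 = 360.
Compare {#1, #3, #5}: shipping cost 280 + fixed 85 = 365.
All other subsets cost ≥ 355. Minimum total cost: 341.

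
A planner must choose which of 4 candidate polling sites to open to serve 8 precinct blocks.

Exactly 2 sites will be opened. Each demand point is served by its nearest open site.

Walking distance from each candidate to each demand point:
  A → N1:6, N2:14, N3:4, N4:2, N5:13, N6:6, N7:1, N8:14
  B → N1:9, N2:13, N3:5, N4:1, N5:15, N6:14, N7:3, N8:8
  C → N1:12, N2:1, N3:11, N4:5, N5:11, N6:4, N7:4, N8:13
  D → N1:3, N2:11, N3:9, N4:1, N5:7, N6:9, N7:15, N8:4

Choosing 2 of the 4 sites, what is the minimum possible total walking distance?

Open {C, D}.
  N1→D 3, N2→C 1, N3→D 9, N4→D 1, N5→D 7, N6→C 4, N7→C 4, N8→D 4  ⇒ total 33.
Compare {A, D}: total 37.
Compare {A, C}: total 42.
No size-2 selection does better; minimum is 33.

33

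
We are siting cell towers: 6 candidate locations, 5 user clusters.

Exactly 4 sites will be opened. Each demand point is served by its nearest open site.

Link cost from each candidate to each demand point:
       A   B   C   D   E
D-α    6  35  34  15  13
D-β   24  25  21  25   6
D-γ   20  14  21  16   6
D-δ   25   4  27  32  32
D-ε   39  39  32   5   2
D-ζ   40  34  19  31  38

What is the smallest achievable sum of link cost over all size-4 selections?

36

Open {D-α, D-δ, D-ε, D-ζ}.
  A→D-α 6, B→D-δ 4, C→D-ζ 19, D→D-ε 5, E→D-ε 2  ⇒ total 36.
Compare {D-α, D-β, D-δ, D-ε}: total 38.
Compare {D-α, D-γ, D-δ, D-ε}: total 38.
No size-4 selection does better; minimum is 36.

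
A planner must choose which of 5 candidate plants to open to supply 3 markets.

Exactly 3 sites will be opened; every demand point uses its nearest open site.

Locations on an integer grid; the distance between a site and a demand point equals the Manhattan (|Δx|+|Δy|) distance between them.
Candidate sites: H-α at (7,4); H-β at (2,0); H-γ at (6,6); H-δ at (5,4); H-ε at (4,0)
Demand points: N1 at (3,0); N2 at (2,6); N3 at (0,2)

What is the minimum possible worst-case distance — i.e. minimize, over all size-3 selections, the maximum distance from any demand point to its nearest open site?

4

Open {H-α, H-β, H-γ}.
  Farthest demand point is N2 at distance 4 (to H-γ); all others are ≤ 4.
With {H-β, H-γ, H-δ} the worst case is 4.
With {H-β, H-γ, H-ε} the worst case is 4.
No size-3 selection achieves below 4.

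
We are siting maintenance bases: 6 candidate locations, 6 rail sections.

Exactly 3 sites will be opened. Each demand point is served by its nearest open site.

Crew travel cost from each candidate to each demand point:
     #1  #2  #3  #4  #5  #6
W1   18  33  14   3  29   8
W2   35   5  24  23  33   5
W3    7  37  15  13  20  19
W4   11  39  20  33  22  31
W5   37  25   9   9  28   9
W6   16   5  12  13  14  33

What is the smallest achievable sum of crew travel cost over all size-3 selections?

49

Open {W1, W3, W6}.
  #1→W3 7, #2→W6 5, #3→W6 12, #4→W1 3, #5→W6 14, #6→W1 8  ⇒ total 49.
Compare {W1, W4, W6}: total 53.
Compare {W3, W5, W6}: total 53.
No size-3 selection does better; minimum is 49.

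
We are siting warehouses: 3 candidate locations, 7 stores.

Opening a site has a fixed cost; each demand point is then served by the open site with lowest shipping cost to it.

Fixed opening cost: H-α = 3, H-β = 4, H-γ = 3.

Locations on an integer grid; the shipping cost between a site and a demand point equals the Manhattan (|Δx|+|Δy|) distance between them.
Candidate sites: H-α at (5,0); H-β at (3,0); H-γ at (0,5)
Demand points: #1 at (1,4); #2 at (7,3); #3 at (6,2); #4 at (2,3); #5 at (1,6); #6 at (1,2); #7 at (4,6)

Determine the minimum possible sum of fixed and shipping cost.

Open {H-α, H-γ}: assign each demand point to its cheapest open site.
  #1→H-γ 2, #2→H-α 5, #3→H-α 3, #4→H-γ 4, #5→H-γ 2, #6→H-γ 4, #7→H-γ 5
  shipping cost 25, fixed 6 → total 31.
Compare {H-α, H-β, H-γ}: shipping cost 25 + fixed 10 = 35.
Compare {H-β, H-γ}: shipping cost 29 + fixed 7 = 36.
Compare {H-γ}: shipping cost 35 + fixed 3 = 38.
All other subsets cost ≥ 35. Minimum total cost: 31.

31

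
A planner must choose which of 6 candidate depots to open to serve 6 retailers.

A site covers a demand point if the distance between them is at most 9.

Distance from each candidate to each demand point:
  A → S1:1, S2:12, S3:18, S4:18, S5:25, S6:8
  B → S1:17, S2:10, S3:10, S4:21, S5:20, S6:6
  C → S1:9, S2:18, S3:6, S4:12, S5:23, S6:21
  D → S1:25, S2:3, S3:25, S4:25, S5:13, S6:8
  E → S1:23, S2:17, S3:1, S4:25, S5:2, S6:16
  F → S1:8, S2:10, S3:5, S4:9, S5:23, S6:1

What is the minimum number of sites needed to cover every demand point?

Coverage sets (demand points within 9 of each site):
  A: {S1, S6}
  B: {S6}
  C: {S1, S3}
  D: {S2, S6}
  E: {S3, S5}
  F: {S1, S3, S4, S6}
No 2 sites suffice: every size-2 union leaves at least one demand point uncovered.
But {D, E, F} covers everything, so the minimum is 3.

3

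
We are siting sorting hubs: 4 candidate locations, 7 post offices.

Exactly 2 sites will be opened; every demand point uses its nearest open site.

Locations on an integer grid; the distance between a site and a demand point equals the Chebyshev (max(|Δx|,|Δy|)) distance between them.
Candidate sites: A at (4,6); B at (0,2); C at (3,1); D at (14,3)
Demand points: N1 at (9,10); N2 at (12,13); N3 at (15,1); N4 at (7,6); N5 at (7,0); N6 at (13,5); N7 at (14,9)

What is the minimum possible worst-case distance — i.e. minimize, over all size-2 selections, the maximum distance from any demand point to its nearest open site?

8

Open {A, D}.
  Farthest demand point is N2 at distance 8 (to A); all others are ≤ 8.
With {B, D} the worst case is 10.
With {C, D} the worst case is 10.
No size-2 selection achieves below 8.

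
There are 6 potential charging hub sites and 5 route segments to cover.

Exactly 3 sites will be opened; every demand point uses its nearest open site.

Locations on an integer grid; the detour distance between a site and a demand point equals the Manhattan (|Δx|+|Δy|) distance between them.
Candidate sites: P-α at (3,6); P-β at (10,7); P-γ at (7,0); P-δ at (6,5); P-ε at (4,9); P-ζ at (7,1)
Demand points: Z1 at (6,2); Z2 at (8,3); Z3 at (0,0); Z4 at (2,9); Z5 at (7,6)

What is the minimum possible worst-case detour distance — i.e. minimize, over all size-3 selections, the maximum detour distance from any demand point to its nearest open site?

7

Open {P-α, P-β, P-γ}.
  Farthest demand point is Z3 at detour distance 7 (to P-γ); all others are ≤ 7.
With {P-α, P-γ, P-δ} the worst case is 7.
With {P-α, P-γ, P-ε} the worst case is 7.
No size-3 selection achieves below 7.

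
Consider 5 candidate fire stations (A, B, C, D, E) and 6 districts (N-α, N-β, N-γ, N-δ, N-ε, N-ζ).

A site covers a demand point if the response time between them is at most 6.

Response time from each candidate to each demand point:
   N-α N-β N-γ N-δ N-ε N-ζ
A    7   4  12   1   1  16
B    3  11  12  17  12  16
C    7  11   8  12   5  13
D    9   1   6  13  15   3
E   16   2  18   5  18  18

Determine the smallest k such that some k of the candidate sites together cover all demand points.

3

Coverage sets (demand points within 6 of each site):
  A: {N-β, N-δ, N-ε}
  B: {N-α}
  C: {N-ε}
  D: {N-β, N-γ, N-ζ}
  E: {N-β, N-δ}
No 2 sites suffice: every size-2 union leaves at least one demand point uncovered.
But {A, B, D} covers everything, so the minimum is 3.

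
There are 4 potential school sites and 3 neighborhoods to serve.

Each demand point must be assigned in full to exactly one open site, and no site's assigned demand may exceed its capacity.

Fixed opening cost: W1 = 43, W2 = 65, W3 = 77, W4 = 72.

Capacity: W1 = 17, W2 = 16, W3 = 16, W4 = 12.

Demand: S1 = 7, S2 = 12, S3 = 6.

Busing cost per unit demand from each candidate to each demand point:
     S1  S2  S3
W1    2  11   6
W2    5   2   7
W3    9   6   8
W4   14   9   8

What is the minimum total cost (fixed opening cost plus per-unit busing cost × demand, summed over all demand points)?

182

Open {W1, W2}; cheapest assignment that respects the capacities:
  W1 (cap 17, load 13): S1, S3 — cost 7×2 + 6×6 = 50
  W2 (cap 16, load 12): S2 — cost 12×2 = 24
  Shipping 74, fixed 108 → total 182.
  Any other capacity-feasible assignment to {W1, W2} ships for at least 74.
Compare {W1, W3}: its best feasible assignment gives total 242.
Compare {W1, W2, W4}: its best feasible assignment gives total 254.
Every other set of open sites that can feasibly serve all demand totals ≥ 242 even under its best assignment. Minimum: 182.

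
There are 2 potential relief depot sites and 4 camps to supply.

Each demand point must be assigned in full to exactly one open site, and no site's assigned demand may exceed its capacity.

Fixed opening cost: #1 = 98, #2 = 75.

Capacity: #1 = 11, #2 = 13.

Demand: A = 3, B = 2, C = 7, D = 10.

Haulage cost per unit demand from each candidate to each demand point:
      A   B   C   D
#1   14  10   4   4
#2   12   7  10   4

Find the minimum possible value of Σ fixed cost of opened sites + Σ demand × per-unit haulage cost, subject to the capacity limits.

Open {#1, #2}; cheapest assignment that respects the capacities:
  #1 (cap 11, load 9): B, C — cost 2×10 + 7×4 = 48
  #2 (cap 13, load 13): A, D — cost 3×12 + 10×4 = 76
  Shipping 124, fixed 173 → total 297.
  Any other capacity-feasible assignment to {#1, #2} ships for at least 124.
Total demand is 22 and no other set of sites has combined capacity ≥ 22, so {#1, #2} is the only feasible choice of open sites. Minimum: 297.

297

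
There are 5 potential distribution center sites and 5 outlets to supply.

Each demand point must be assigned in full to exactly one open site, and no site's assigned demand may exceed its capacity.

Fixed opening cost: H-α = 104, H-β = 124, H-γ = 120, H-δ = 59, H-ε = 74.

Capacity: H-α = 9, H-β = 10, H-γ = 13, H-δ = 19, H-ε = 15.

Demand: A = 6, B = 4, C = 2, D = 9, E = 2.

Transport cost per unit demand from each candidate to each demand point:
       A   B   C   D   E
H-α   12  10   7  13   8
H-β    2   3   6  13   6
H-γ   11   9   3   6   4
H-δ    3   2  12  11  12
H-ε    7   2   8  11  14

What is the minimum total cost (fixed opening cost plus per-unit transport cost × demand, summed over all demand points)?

Open {H-γ, H-δ}; cheapest assignment that respects the capacities:
  H-γ (cap 13, load 13): C, D, E — cost 2×3 + 9×6 + 2×4 = 68
  H-δ (cap 19, load 10): A, B — cost 6×3 + 4×2 = 26
  Shipping 94, fixed 179 → total 273.
  Any other capacity-feasible assignment to {H-γ, H-δ} ships for at least 94.
Compare {H-δ, H-ε}: its best feasible assignment gives total 298.
Compare {H-γ, H-ε}: its best feasible assignment gives total 312.
Every other set of open sites that can feasibly serve all demand totals ≥ 298 even under its best assignment. Minimum: 273.

273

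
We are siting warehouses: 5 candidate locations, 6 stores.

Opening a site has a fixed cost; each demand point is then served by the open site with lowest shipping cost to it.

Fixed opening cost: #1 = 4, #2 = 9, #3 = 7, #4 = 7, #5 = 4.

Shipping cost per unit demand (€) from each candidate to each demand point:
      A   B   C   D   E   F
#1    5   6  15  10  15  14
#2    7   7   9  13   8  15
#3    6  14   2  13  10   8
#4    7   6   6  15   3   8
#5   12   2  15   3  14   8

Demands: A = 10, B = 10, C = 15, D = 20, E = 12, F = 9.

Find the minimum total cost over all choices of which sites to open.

290

Open {#1, #3, #4, #5}: assign each demand point to its cheapest open site.
  A→#1 10×5=50, B→#5 10×2=20, C→#3 15×2=30, D→#5 20×3=60, E→#4 12×3=36, F→#3 9×8=72
  shipping cost 268, fixed 22 → total 290.
Compare {#3, #4, #5}: shipping cost 278 + fixed 18 = 296.
Compare {#1, #2, #3, #4, #5}: shipping cost 268 + fixed 31 = 299.
Compare {#2, #3, #4, #5}: shipping cost 278 + fixed 27 = 305.
All other subsets cost ≥ 296. Minimum total cost: 290.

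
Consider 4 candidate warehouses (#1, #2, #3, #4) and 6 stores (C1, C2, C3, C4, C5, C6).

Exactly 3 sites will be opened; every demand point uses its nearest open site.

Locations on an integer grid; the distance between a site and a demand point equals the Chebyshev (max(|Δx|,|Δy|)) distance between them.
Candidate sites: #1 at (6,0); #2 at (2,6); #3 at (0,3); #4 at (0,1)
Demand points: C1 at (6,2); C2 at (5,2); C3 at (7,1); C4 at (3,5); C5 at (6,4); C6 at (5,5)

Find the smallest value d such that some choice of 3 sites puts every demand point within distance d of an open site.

Open {#1, #2, #3}.
  Farthest demand point is C5 at distance 4 (to #1); all others are ≤ 4.
With {#1, #2, #4} the worst case is 4.
With {#1, #3, #4} the worst case is 5.
No size-3 selection achieves below 4.

4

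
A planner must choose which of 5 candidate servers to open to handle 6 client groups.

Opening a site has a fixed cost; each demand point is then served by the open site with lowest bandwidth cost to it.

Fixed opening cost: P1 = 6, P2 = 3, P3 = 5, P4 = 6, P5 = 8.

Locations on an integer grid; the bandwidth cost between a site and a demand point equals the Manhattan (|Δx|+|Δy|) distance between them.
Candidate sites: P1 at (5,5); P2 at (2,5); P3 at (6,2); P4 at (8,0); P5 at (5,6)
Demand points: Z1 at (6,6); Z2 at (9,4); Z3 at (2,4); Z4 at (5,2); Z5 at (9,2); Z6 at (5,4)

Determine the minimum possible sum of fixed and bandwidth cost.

Open {P2, P3}: assign each demand point to its cheapest open site.
  Z1→P3 4, Z2→P3 5, Z3→P2 1, Z4→P3 1, Z5→P3 3, Z6→P3 3
  bandwidth cost 17, fixed 8 → total 25.
Compare {P3}: bandwidth cost 22 + fixed 5 = 27.
Compare {P1, P3}: bandwidth cost 16 + fixed 11 = 27.
Compare {P1, P2, P3}: bandwidth cost 13 + fixed 14 = 27.
All other subsets cost ≥ 27. Minimum total cost: 25.

25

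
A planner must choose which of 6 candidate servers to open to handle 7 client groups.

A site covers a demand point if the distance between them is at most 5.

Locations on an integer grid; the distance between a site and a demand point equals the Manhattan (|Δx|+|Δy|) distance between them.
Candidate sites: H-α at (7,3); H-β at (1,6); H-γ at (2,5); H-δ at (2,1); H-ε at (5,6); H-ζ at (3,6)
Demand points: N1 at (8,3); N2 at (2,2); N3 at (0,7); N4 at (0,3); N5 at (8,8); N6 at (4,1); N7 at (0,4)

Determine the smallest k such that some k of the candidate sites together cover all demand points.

3

Coverage sets (demand points within 5 of each site):
  H-α: {N1, N6}
  H-β: {N2, N3, N4, N7}
  H-γ: {N2, N3, N4, N7}
  H-δ: {N2, N4, N6, N7}
  H-ε: {N5}
  H-ζ: {N2, N3, N7}
No 2 sites suffice: every size-2 union leaves at least one demand point uncovered.
But {H-α, H-β, H-ε} covers everything, so the minimum is 3.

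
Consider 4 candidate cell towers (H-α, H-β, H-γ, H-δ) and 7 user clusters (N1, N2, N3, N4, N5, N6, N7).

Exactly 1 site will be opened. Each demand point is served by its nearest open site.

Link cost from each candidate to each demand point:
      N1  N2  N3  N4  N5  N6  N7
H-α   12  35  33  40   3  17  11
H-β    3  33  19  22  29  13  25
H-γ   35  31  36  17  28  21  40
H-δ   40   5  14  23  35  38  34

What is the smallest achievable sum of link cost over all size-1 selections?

Open {H-β}.
  N1→H-β 3, N2→H-β 33, N3→H-β 19, N4→H-β 22, N5→H-β 29, N6→H-β 13, N7→H-β 25  ⇒ total 144.
Compare {H-α}: total 151.
Compare {H-δ}: total 189.
No size-1 selection does better; minimum is 144.

144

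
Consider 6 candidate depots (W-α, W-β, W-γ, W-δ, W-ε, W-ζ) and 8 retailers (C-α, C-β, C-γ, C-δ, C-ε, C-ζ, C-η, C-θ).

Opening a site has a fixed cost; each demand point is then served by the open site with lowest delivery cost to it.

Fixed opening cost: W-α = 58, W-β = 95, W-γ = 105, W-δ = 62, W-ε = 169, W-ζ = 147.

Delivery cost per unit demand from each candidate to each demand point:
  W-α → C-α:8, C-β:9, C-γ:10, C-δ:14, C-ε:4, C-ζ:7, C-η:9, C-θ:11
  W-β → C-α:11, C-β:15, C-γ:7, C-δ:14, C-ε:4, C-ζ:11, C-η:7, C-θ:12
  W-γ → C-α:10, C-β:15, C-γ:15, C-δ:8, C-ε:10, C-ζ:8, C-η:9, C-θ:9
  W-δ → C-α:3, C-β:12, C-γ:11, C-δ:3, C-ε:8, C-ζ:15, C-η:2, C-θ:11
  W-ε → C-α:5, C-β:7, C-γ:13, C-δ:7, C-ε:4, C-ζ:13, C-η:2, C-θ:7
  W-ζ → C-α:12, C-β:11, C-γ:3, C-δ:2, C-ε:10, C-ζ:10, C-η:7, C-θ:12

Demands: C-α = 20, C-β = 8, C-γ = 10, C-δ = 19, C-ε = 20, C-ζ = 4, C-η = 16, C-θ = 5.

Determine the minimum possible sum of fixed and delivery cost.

604

Open {W-α, W-δ}: assign each demand point to its cheapest open site.
  C-α→W-δ 20×3=60, C-β→W-α 8×9=72, C-γ→W-α 10×10=100, C-δ→W-δ 19×3=57, C-ε→W-α 20×4=80, C-ζ→W-α 4×7=28, C-η→W-δ 16×2=32, C-θ→W-α 5×11=55
  delivery cost 484, fixed 120 → total 604.
Compare {W-β, W-δ}: delivery cost 494 + fixed 157 = 651.
Compare {W-α, W-δ, W-ζ}: delivery cost 395 + fixed 267 = 662.
Compare {W-α, W-β, W-δ}: delivery cost 454 + fixed 215 = 669.
All other subsets cost ≥ 651. Minimum total cost: 604.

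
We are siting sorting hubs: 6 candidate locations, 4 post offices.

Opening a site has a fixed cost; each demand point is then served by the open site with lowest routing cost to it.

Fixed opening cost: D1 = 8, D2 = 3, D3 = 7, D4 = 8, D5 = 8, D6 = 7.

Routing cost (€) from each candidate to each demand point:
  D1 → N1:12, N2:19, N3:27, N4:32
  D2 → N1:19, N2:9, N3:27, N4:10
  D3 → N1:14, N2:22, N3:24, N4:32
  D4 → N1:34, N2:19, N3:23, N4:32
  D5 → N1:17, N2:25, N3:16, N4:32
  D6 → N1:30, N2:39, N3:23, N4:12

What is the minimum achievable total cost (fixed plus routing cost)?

63

Open {D2, D5}: assign each demand point to its cheapest open site.
  N1→D5 17, N2→D2 9, N3→D5 16, N4→D2 10
  routing cost 52, fixed 11 → total 63.
Compare {D1, D2, D5}: routing cost 47 + fixed 19 = 66.
Compare {D2, D3}: routing cost 57 + fixed 10 = 67.
Compare {D2, D3, D5}: routing cost 49 + fixed 18 = 67.
All other subsets cost ≥ 66. Minimum total cost: 63.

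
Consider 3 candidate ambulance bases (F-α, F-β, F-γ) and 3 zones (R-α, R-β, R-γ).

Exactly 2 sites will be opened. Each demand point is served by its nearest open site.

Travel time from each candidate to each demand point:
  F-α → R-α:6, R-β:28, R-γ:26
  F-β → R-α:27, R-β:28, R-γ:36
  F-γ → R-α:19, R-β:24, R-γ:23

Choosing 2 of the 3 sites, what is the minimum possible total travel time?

Open {F-α, F-γ}.
  R-α→F-α 6, R-β→F-γ 24, R-γ→F-γ 23  ⇒ total 53.
Compare {F-α, F-β}: total 60.
Compare {F-β, F-γ}: total 66.

53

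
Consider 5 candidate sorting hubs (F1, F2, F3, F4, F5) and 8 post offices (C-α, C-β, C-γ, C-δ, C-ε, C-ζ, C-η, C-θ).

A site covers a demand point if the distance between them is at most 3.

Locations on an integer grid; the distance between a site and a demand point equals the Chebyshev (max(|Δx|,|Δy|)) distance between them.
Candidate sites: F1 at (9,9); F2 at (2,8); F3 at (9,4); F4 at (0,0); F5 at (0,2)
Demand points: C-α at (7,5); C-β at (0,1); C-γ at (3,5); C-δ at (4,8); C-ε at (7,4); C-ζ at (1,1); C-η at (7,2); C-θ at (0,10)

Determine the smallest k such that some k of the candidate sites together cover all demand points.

Coverage sets (demand points within 3 of each site):
  F1: {}
  F2: {C-γ, C-δ, C-θ}
  F3: {C-α, C-ε, C-η}
  F4: {C-β, C-ζ}
  F5: {C-β, C-γ, C-ζ}
No 2 sites suffice: every size-2 union leaves at least one demand point uncovered.
But {F2, F3, F4} covers everything, so the minimum is 3.

3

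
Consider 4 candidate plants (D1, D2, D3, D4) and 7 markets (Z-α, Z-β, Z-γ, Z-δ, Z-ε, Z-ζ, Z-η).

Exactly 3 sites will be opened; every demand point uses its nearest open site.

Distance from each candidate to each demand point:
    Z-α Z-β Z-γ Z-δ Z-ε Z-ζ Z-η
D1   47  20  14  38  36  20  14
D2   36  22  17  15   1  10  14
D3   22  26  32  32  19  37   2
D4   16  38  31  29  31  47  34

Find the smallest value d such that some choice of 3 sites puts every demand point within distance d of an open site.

Open {D1, D2, D4}.
  Farthest demand point is Z-β at distance 20 (to D1); all others are ≤ 20.
With {D1, D2, D3} the worst case is 22.
With {D2, D3, D4} the worst case is 22.
No size-3 selection achieves below 20.

20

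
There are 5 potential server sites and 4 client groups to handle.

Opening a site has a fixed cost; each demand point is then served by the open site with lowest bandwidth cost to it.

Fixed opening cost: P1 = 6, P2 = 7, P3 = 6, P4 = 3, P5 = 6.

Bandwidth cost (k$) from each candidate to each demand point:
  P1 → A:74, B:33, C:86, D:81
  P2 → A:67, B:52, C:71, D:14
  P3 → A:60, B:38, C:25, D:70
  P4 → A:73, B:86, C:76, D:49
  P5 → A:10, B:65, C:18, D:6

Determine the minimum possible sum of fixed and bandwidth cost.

Open {P1, P5}: assign each demand point to its cheapest open site.
  A→P5 10, B→P1 33, C→P5 18, D→P5 6
  bandwidth cost 67, fixed 12 → total 79.
Compare {P1, P4, P5}: bandwidth cost 67 + fixed 15 = 82.
Compare {P3, P5}: bandwidth cost 72 + fixed 12 = 84.
Compare {P1, P3, P5}: bandwidth cost 67 + fixed 18 = 85.
All other subsets cost ≥ 82. Minimum total cost: 79.

79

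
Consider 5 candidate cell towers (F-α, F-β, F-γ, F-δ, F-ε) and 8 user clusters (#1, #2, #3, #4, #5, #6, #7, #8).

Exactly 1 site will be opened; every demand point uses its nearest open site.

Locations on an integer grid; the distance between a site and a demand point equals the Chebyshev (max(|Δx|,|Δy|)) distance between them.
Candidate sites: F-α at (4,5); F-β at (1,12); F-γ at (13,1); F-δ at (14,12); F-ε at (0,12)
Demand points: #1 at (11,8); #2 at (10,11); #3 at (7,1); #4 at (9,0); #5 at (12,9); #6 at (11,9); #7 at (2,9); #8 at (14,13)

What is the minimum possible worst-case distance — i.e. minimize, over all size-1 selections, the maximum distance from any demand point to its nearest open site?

10

Open {F-α}.
  Farthest demand point is #8 at distance 10 (to F-α); all others are ≤ 10.
With {F-γ} the worst case is 12.
With {F-δ} the worst case is 12.
No size-1 selection achieves below 10.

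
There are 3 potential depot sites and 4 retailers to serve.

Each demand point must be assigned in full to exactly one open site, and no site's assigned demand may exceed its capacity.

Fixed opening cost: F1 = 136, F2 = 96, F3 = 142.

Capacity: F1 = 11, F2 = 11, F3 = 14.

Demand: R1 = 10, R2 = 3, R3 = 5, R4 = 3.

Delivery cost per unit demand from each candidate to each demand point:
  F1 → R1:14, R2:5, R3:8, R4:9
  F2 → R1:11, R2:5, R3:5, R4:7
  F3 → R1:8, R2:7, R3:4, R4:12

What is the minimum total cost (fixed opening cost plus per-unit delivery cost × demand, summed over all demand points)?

Open {F2, F3}; cheapest assignment that respects the capacities:
  F2 (cap 11, load 11): R2, R3, R4 — cost 3×5 + 5×5 + 3×7 = 61
  F3 (cap 14, load 10): R1 — cost 10×8 = 80
  Shipping 141, fixed 238 → total 379.
  Any other capacity-feasible assignment to {F2, F3} ships for at least 141.
Compare {F1, F2}: its best feasible assignment gives total 424.
Compare {F1, F3}: its best feasible assignment gives total 440.
Every other set of open sites that can feasibly serve all demand totals ≥ 424 even under its best assignment. Minimum: 379.

379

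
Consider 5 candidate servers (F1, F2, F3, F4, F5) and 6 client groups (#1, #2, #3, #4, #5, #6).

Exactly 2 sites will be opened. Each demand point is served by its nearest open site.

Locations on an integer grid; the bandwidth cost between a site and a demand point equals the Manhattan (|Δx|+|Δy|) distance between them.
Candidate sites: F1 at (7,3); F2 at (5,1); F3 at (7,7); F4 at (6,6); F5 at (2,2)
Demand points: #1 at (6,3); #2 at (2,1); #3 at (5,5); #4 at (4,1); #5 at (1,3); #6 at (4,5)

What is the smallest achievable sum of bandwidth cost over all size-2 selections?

14

Open {F4, F5}.
  #1→F4 3, #2→F5 1, #3→F4 2, #4→F5 3, #5→F5 2, #6→F4 3  ⇒ total 14.
Compare {F1, F5}: total 16.
Compare {F2, F5}: total 16.
No size-2 selection does better; minimum is 14.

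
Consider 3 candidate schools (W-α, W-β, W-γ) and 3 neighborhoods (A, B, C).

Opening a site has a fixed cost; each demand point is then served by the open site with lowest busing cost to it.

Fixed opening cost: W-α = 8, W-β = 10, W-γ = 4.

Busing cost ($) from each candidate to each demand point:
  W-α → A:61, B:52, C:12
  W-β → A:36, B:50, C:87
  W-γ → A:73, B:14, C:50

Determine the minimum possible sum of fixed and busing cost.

Open {W-α, W-β, W-γ}: assign each demand point to its cheapest open site.
  A→W-β 36, B→W-γ 14, C→W-α 12
  busing cost 62, fixed 22 → total 84.
Compare {W-α, W-γ}: busing cost 87 + fixed 12 = 99.
Compare {W-β, W-γ}: busing cost 100 + fixed 14 = 114.
Compare {W-α, W-β}: busing cost 98 + fixed 18 = 116.
All other subsets cost ≥ 99. Minimum total cost: 84.

84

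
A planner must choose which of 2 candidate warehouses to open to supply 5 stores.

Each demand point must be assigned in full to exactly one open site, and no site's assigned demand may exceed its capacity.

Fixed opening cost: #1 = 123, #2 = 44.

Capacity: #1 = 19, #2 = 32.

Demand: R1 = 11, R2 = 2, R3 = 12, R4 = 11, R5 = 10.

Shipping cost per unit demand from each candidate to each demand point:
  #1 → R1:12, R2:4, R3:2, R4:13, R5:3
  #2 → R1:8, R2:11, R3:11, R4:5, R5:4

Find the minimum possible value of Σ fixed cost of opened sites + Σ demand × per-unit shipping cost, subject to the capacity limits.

382

Open {#1, #2}; cheapest assignment that respects the capacities:
  #1 (cap 19, load 14): R2, R3 — cost 2×4 + 12×2 = 32
  #2 (cap 32, load 32): R1, R4, R5 — cost 11×8 + 11×5 + 10×4 = 183
  Shipping 215, fixed 167 → total 382.
  Any other capacity-feasible assignment to {#1, #2} ships for at least 215.
Total demand is 46 and no other set of sites has combined capacity ≥ 46, so {#1, #2} is the only feasible choice of open sites. Minimum: 382.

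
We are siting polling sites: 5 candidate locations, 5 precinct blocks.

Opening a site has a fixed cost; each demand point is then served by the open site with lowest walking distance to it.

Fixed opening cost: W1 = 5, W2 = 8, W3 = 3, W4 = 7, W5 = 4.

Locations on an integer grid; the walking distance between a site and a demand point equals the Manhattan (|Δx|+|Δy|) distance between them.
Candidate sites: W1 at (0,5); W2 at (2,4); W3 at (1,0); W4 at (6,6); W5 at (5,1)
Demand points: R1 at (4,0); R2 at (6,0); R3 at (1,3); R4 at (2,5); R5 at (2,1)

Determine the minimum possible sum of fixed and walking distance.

Open {W1, W5}: assign each demand point to its cheapest open site.
  R1→W5 2, R2→W5 2, R3→W1 3, R4→W1 2, R5→W5 3
  walking distance 12, fixed 9 → total 21.
Compare {W3}: walking distance 19 + fixed 3 = 22.
Compare {W2, W5}: walking distance 10 + fixed 12 = 22.
Compare {W3, W5}: walking distance 15 + fixed 7 = 22.
All other subsets cost ≥ 22. Minimum total cost: 21.

21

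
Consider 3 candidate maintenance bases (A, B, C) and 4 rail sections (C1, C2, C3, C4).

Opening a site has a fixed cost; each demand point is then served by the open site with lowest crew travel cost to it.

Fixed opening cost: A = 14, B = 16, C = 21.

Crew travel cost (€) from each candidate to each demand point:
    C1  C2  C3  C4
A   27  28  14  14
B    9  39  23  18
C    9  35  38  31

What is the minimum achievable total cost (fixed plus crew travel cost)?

Open {A, B}: assign each demand point to its cheapest open site.
  C1→B 9, C2→A 28, C3→A 14, C4→A 14
  crew travel cost 65, fixed 30 → total 95.
Compare {A}: crew travel cost 83 + fixed 14 = 97.
Compare {A, C}: crew travel cost 65 + fixed 35 = 100.
Compare {B}: crew travel cost 89 + fixed 16 = 105.
All other subsets cost ≥ 97. Minimum total cost: 95.

95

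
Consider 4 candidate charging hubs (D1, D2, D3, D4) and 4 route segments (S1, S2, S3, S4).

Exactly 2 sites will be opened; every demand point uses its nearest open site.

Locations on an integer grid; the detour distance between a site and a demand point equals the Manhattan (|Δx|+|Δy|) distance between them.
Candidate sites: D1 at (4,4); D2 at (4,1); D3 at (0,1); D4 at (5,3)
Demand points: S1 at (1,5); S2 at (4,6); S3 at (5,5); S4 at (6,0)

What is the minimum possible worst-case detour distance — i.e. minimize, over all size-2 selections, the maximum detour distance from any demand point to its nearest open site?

4

Open {D1, D2}.
  Farthest demand point is S1 at detour distance 4 (to D1); all others are ≤ 4.
With {D1, D4} the worst case is 4.
With {D2, D3} the worst case is 5.
No size-2 selection achieves below 4.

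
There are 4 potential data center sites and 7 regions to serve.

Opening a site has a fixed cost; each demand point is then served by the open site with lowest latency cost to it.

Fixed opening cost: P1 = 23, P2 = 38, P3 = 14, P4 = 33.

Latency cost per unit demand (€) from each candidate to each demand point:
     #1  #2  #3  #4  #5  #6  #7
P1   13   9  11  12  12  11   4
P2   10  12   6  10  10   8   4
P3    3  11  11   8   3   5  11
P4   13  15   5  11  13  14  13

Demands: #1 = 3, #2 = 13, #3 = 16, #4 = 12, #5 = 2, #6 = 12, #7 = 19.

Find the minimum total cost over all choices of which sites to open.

514

Open {P1, P3, P4}: assign each demand point to its cheapest open site.
  #1→P3 3×3=9, #2→P1 13×9=117, #3→P4 16×5=80, #4→P3 12×8=96, #5→P3 2×3=6, #6→P3 12×5=60, #7→P1 19×4=76
  latency cost 444, fixed 70 → total 514.
Compare {P1, P2, P3}: latency cost 460 + fixed 75 = 535.
Compare {P2, P3}: latency cost 486 + fixed 52 = 538.
Compare {P1, P2, P3, P4}: latency cost 444 + fixed 108 = 552.
All other subsets cost ≥ 535. Minimum total cost: 514.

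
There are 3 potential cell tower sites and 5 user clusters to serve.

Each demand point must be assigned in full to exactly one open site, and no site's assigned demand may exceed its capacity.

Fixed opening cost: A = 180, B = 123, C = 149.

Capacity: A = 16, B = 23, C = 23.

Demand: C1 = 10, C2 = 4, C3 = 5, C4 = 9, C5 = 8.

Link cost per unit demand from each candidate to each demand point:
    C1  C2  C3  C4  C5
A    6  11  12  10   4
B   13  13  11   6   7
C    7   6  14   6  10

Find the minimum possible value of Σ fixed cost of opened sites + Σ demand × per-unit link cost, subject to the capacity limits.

531

Open {B, C}; cheapest assignment that respects the capacities:
  B (cap 23, load 22): C3, C4, C5 — cost 5×11 + 9×6 + 8×7 = 165
  C (cap 23, load 14): C1, C2 — cost 10×7 + 4×6 = 94
  Shipping 259, fixed 272 → total 531.
  Any other capacity-feasible assignment to {B, C} ships for at least 259.
Compare {A, C}: its best feasible assignment gives total 569.
Compare {A, B}: its best feasible assignment gives total 572.
Every other set of open sites that can feasibly serve all demand totals ≥ 569 even under its best assignment. Minimum: 531.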